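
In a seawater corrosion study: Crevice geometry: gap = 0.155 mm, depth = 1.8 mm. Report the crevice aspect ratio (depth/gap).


Aspect ratio = depth / gap
Ratio = 1.8 / 0.155 = 11.6

11.6


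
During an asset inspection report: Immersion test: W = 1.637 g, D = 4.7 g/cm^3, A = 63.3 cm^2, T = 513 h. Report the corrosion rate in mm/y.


Apply the mm/y weight-loss relation: CR = 87600 * W / (D * A * T)
Numerator: 87600 * 1.637 = 143401.2
Denominator: 4.7 * 63.3 * 513 = 152622.63
CR = 143401.2 / 152622.63 = 0.93958 mm/y

0.93958 mm/y


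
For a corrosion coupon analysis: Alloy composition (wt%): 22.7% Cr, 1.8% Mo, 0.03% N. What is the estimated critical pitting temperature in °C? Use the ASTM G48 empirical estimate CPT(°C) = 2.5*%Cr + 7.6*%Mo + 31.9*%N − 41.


Apply the ASTM G48 empirical CPT estimate: CPT(°C) = 2.5*%Cr + 7.6*%Mo + 31.9*%N − 41
2.5*22.7 = 56.75; 7.6*1.8 = 13.68; 31.9*0.03 = 0.957
CPT = 56.75 + 13.68 + 0.957 − 41 = 30.387 °C
Rounded to 0.1 °C: CPT ≈ 30.4 °C

30.4 °C


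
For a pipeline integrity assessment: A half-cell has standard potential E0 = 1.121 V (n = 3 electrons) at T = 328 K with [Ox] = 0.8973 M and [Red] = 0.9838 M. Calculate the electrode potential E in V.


Apply the Nernst equation: E = E0 + (RT/nF)*ln([Ox]/[Red])
Step 1: RT/nF = 8.314*328/(3*96485) = 0.00942113 V
Step 2: [Ox]/[Red] = 0.8973/0.9838 = 0.912076
Step 3: ln(0.912076) = -0.092032
Step 4: correction = 0.00942113 * -0.092032 = -0.0009 V
E = 1.121 + -0.0009 = 1.1201 V

1.1201 V


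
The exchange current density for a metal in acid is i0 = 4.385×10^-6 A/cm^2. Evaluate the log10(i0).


i0 = 4.385×10^-6 A/cm^2
log10(i0) = -5.358

-5.358


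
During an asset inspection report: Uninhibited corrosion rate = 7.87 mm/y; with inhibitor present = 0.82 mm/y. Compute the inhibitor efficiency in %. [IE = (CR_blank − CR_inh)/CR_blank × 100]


Apply the inhibitor-efficiency definition: IE = (CR_blank − CR_inh)/CR_blank × 100
IE = (7.87 − 0.82) / 7.87 × 100
IE = 7.05 / 7.87 × 100 = 89.6 %

89.6 %


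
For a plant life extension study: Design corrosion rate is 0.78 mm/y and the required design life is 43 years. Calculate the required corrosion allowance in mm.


Corrosion allowance = CR × design life
CA = 0.78 * 43 = 33.54 mm

33.54 mm


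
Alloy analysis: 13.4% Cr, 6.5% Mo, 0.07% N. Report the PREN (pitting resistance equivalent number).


Apply the PREN formula: PREN = Cr + 3.3*Mo + 16*N
PREN = 13.4 + 3.3*6.5 + 16*0.07
PREN = 13.4 + 21.45 + 1.12 = 35.97

35.97


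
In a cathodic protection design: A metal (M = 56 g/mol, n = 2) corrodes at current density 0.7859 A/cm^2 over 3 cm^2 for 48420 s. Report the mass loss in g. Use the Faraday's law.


Apply Faraday's law: m = i*A*t*M / (n*F)
Total charge passed Q = i*A*t = 0.7859*3*48420 = 114159.834 C
m = Q*M/(n*F) = 114159.834*56/(2*96485) = 33.129 g

33.129 g


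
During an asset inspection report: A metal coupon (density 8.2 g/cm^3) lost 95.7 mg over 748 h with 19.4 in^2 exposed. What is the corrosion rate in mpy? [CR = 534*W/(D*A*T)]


Apply the mpy weight-loss relation: CR = 534 * W / (D * A * T)
Numerator: 534 * 95.7 = 51103.8
Denominator: 8.2 * 19.4 * 748 = 118991.84
CR = 51103.8 / 118991.84 = 0.429 mpy

0.429 mpy


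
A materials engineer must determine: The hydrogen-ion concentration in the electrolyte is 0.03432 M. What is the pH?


pH = −log10[H+]
pH = −log10(0.03432) = 1.46

1.46


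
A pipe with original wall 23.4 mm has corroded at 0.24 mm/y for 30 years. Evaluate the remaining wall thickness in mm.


Remaining wall = original − CR × time
t = 23.4 − 0.24*30 = 23.4 − 7.2 = 16.2 mm

16.2 mm


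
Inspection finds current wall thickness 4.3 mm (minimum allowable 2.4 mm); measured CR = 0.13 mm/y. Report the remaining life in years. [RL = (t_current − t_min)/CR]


Apply the remaining-life relation: RL = (t_current − t_min) / CR
RL = (4.3 − 2.4) / 0.13 = 1.9 / 0.13 = 14.6 years

14.6 years


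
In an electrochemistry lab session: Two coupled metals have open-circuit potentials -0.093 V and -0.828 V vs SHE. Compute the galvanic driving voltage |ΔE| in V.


Driving voltage is the absolute potential difference.
|ΔE| = |-0.093 − (-0.828)| = 0.735 V

0.735 V


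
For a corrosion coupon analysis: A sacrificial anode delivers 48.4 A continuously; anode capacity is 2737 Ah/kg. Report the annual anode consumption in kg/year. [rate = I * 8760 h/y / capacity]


Annual consumption = current * hours per year / capacity
Rate = 48.4 * 8760 / 2737 = 154.9 kg/year

154.9 kg/year


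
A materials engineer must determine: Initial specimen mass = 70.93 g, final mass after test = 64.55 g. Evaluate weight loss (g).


Weight loss = initial − final
WL = 70.93 − 64.55 = 6.38 g

6.38 g


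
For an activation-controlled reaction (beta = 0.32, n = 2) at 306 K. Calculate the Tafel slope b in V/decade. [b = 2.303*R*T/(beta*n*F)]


Apply the Tafel slope relation: b = 2.303*R*T/(beta*n*F)
Numerator: 2.303 * 8.314 * 306 = 5859.03
Denominator: 0.32 * 2 * 96485 = 61750.4
b = 5859.03 / 61750.4 = 0.0949 V/decade

0.0949 V/decade


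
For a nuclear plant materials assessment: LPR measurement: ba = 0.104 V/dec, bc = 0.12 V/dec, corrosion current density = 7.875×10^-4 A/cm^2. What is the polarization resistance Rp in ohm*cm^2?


Apply the Stern-Geary equation: Rp = ba*bc / (2.303*icorr*(ba+bc))
ba*bc = 0.104*0.12 = 0.01248
ba+bc = 0.224; 2.303*icorr*(ba+bc) = 2.303*7.875×10^-4*0.224 = 4.062492×10^-4
Rp = 0.01248 / 4.062492×10^-4 = 30.7 ohm*cm^2

30.7 ohm*cm^2


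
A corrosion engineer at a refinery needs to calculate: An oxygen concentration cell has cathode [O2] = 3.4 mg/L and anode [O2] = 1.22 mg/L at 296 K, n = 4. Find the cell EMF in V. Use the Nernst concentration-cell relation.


Apply the Nernst concentration-cell relation: E = (RT/nF)*ln(C_cathode/C_anode)
RT/nF = 8.314*296/(4*96485) = 0.00637649 V
ln(3.4/1.22) = 1.02492
E = 0.00637649 * 1.02492 = 0.00654 V

0.00654 V


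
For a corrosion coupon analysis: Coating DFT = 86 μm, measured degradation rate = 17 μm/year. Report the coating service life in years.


Service life = thickness / degradation rate
Life = 86 / 17 = 5.1 years

5.1 years


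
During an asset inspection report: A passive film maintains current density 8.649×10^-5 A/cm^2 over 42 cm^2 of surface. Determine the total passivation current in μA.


I = i_pass * A, then convert A → μA (×10^6)
I = 8.649×10^-5 * 42 * 10^6 = 3632.58 μA

3632.58 μA


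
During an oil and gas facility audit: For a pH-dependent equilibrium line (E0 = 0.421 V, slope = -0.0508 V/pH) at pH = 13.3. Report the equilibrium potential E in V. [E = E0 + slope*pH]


Apply the Pourbaix line equation: E = E0 + slope*pH
E = 0.421 + (-0.0508)*13.3 = 0.421 + (-0.67564) = -0.25464 V
Rounded to 4 decimal places: E = -0.2546 V

-0.2546 V


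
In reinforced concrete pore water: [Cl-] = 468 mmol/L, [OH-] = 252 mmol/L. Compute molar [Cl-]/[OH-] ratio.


Threshold parameter = [Cl-] / [OH-] (molar basis; both in mmol/L, so units cancel)
Ratio = 468 / 252 = 1.86

1.86


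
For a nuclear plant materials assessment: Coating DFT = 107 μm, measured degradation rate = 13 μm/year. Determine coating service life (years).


Service life = thickness / degradation rate
Life = 107 / 13 = 8.2 years

8.2 years


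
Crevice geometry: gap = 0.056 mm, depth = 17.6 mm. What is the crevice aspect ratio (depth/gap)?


Aspect ratio = depth / gap
Ratio = 17.6 / 0.056 = 314.3

314.3


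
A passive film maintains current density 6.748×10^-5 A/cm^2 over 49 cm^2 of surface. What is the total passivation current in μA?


I = i_pass * A, then convert A → μA (×10^6)
I = 6.748×10^-5 * 49 * 10^6 = 3306.52 μA

3306.52 μA


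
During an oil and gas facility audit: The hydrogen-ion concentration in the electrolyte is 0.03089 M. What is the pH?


pH = −log10[H+]
pH = −log10(0.03089) = 1.51

1.51


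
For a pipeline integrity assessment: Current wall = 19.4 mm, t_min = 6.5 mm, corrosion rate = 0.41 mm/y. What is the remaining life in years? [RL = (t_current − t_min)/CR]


Apply the remaining-life relation: RL = (t_current − t_min) / CR
RL = (19.4 − 6.5) / 0.41 = 12.9 / 0.41 = 31.5 years

31.5 years


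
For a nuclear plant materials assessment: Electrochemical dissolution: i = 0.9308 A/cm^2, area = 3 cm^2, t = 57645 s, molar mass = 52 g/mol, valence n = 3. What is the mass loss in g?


Apply Faraday's law: m = i*A*t*M / (n*F)
Total charge passed Q = i*A*t = 0.9308*3*57645 = 160967.898 C
m = Q*M/(n*F) = 160967.898*52/(3*96485) = 28.9176 g

28.9176 g


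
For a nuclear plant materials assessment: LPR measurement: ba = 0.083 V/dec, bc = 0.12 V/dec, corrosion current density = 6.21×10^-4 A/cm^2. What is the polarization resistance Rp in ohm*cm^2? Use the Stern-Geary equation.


Apply the Stern-Geary equation: Rp = ba*bc / (2.303*icorr*(ba+bc))
ba*bc = 0.083*0.12 = 0.00996
ba+bc = 0.203; 2.303*icorr*(ba+bc) = 2.303*6.21×10^-4*0.203 = 2.9032309×10^-4
Rp = 0.00996 / 2.9032309×10^-4 = 34.31 ohm*cm^2

34.31 ohm*cm^2


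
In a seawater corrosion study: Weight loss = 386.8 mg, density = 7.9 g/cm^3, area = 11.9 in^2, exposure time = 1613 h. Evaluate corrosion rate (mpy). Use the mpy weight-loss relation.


Apply the mpy weight-loss relation: CR = 534 * W / (D * A * T)
Numerator: 534 * 386.8 = 206551.2
Denominator: 7.9 * 11.9 * 1613 = 151638.13
CR = 206551.2 / 151638.13 = 1.36213 mpy

1.36213 mpy


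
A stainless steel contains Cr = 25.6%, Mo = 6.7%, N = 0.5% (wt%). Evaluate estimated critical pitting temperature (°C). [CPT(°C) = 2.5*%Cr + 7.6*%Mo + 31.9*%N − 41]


Apply the ASTM G48 empirical CPT estimate: CPT(°C) = 2.5*%Cr + 7.6*%Mo + 31.9*%N − 41
2.5*25.6 = 64; 7.6*6.7 = 50.92; 31.9*0.5 = 15.95
CPT = 64 + 50.92 + 15.95 − 41 = 89.87 °C
Rounded to 0.1 °C: CPT ≈ 89.9 °C

89.9 °C


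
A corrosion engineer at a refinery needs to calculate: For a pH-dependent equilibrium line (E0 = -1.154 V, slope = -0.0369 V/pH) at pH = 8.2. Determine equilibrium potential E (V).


Apply the Pourbaix line equation: E = E0 + slope*pH
E = -1.154 + (-0.0369)*8.2 = -1.154 + (-0.30258) = -1.45658 V
Rounded to 4 decimal places: E = -1.4566 V

-1.4566 V


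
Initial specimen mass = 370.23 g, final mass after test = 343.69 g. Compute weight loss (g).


Weight loss = initial − final
WL = 370.23 − 343.69 = 26.54 g

26.54 g


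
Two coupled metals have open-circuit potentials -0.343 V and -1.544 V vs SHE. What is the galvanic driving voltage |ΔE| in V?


Driving voltage is the absolute potential difference.
|ΔE| = |-0.343 − (-1.544)| = 1.201 V

1.201 V


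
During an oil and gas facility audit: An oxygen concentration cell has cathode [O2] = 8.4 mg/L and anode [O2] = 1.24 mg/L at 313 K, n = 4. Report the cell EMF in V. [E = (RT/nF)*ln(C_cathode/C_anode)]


Apply the Nernst concentration-cell relation: E = (RT/nF)*ln(C_cathode/C_anode)
RT/nF = 8.314*313/(4*96485) = 0.00674271 V
ln(8.4/1.24) = 1.91312
E = 0.00674271 * 1.91312 = 0.0129 V

0.0129 V


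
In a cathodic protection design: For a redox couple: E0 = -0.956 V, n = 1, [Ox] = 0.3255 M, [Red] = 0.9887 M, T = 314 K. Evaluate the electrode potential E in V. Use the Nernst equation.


Apply the Nernst equation: E = E0 + (RT/nF)*ln([Ox]/[Red])
Step 1: RT/nF = 8.314*314/(1*96485) = 0.02705701 V
Step 2: [Ox]/[Red] = 0.3255/0.9887 = 0.32922
Step 3: ln(0.32922) = -1.111029
Step 4: correction = 0.02705701 * -1.111029 = -0.0301 V
E = -0.956 + -0.0301 = -0.9861 V

-0.9861 V


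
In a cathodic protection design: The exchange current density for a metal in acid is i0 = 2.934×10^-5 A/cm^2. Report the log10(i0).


i0 = 2.934×10^-5 A/cm^2
log10(i0) = -4.533

-4.533


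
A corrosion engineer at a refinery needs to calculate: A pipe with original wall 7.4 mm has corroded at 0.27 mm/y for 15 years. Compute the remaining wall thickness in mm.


Remaining wall = original − CR × time
t = 7.4 − 0.27*15 = 7.4 − 4.05 = 3.35 mm

3.35 mm


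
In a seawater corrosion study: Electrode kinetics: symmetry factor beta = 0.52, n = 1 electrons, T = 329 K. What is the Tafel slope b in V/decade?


Apply the Tafel slope relation: b = 2.303*R*T/(beta*n*F)
Numerator: 2.303 * 8.314 * 329 = 6299.41
Denominator: 0.52 * 1 * 96485 = 50172.2
b = 6299.41 / 50172.2 = 0.126 V/decade

0.126 V/decade


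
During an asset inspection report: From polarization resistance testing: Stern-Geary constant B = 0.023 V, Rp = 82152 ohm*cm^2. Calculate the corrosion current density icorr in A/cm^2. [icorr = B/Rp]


Apply the Stern-Geary relation: icorr = B / Rp
icorr = 0.023 / 82152 = 2.8×10^-7 A/cm^2

2.8×10^-7 A/cm^2


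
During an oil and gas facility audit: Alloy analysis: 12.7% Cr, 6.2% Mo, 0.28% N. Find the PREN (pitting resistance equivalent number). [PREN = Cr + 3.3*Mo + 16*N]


Apply the PREN formula: PREN = Cr + 3.3*Mo + 16*N
PREN = 12.7 + 3.3*6.2 + 16*0.28
PREN = 12.7 + 20.46 + 4.48 = 37.64

37.64


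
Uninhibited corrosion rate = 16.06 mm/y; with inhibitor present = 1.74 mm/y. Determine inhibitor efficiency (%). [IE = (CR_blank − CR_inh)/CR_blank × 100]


Apply the inhibitor-efficiency definition: IE = (CR_blank − CR_inh)/CR_blank × 100
IE = (16.06 − 1.74) / 16.06 × 100
IE = 14.32 / 16.06 × 100 = 89.2 %

89.2 %


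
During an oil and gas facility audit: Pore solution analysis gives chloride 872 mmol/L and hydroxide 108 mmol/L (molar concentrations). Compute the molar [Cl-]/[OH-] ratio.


Threshold parameter = [Cl-] / [OH-] (molar basis; both in mmol/L, so units cancel)
Ratio = 872 / 108 = 8.07

8.07


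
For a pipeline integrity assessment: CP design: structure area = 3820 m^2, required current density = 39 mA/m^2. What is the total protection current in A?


I = area * current density, then convert mA → A (÷1000)
I = 3820 * 39 / 1000 = 148.98 A

148.98 A


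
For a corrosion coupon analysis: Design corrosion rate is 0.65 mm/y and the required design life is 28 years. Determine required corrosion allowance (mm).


Corrosion allowance = CR × design life
CA = 0.65 * 28 = 18.2 mm

18.2 mm


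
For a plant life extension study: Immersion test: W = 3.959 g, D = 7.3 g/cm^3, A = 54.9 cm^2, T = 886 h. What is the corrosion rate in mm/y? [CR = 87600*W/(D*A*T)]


Apply the mm/y weight-loss relation: CR = 87600 * W / (D * A * T)
Numerator: 87600 * 3.959 = 346808.4
Denominator: 7.3 * 54.9 * 886 = 355082.22
CR = 346808.4 / 355082.22 = 0.976699 mm/y

0.976699 mm/y


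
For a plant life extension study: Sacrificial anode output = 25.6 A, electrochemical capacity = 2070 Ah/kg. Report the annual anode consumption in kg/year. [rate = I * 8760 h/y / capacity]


Annual consumption = current * hours per year / capacity
Rate = 25.6 * 8760 / 2070 = 108.3 kg/year

108.3 kg/year


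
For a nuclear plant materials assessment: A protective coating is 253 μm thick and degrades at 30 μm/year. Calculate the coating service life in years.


Service life = thickness / degradation rate
Life = 253 / 30 = 8.4 years

8.4 years


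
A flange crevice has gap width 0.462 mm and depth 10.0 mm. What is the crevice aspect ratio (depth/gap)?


Aspect ratio = depth / gap
Ratio = 10.0 / 0.462 = 21.6

21.6


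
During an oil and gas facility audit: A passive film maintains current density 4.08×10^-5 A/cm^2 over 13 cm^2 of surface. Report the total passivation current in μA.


I = i_pass * A, then convert A → μA (×10^6)
I = 4.08×10^-5 * 13 * 10^6 = 530.4 μA

530.4 μA


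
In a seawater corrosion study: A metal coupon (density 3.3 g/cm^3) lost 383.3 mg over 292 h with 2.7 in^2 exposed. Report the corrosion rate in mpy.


Apply the mpy weight-loss relation: CR = 534 * W / (D * A * T)
Numerator: 534 * 383.3 = 204682.2
Denominator: 3.3 * 2.7 * 292 = 2601.72
CR = 204682.2 / 2601.72 = 78.67188 mpy

78.67188 mpy


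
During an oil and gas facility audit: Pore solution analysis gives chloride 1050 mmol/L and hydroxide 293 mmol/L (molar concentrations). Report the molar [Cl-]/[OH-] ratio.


Threshold parameter = [Cl-] / [OH-] (molar basis; both in mmol/L, so units cancel)
Ratio = 1050 / 293 = 3.58

3.58


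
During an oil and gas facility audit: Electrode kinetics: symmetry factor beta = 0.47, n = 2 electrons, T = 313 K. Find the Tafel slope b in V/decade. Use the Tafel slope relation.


Apply the Tafel slope relation: b = 2.303*R*T/(beta*n*F)
Numerator: 2.303 * 8.314 * 313 = 5993.06
Denominator: 0.47 * 2 * 96485 = 90695.9
b = 5993.06 / 90695.9 = 0.0661 V/decade

0.0661 V/decade


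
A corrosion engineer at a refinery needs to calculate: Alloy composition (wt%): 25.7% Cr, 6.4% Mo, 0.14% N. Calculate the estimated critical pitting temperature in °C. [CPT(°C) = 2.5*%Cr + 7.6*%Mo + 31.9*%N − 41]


Apply the ASTM G48 empirical CPT estimate: CPT(°C) = 2.5*%Cr + 7.6*%Mo + 31.9*%N − 41
2.5*25.7 = 64.25; 7.6*6.4 = 48.64; 31.9*0.14 = 4.466
CPT = 64.25 + 48.64 + 4.466 − 41 = 76.356 °C
Rounded to 0.1 °C: CPT ≈ 76.4 °C

76.4 °C


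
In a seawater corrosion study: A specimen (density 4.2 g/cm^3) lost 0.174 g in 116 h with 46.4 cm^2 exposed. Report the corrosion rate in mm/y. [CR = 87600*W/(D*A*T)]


Apply the mm/y weight-loss relation: CR = 87600 * W / (D * A * T)
Numerator: 87600 * 0.174 = 15242.4
Denominator: 4.2 * 46.4 * 116 = 22606.08
CR = 15242.4 / 22606.08 = 0.6743 mm/y

0.6743 mm/y


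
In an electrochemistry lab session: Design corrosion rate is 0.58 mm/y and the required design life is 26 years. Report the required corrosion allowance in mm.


Corrosion allowance = CR × design life
CA = 0.58 * 26 = 15.08 mm

15.08 mm


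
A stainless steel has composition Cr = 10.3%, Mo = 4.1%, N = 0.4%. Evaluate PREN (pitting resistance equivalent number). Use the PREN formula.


Apply the PREN formula: PREN = Cr + 3.3*Mo + 16*N
PREN = 10.3 + 3.3*4.1 + 16*0.4
PREN = 10.3 + 13.53 + 6.4 = 30.23

30.23


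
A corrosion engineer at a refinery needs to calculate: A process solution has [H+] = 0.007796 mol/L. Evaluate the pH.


pH = −log10[H+]
pH = −log10(0.007796) = 2.11

2.11


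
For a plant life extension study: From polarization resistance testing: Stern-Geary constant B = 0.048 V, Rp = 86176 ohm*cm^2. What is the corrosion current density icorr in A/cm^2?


Apply the Stern-Geary relation: icorr = B / Rp
icorr = 0.048 / 86176 = 5.57×10^-7 A/cm^2

5.57×10^-7 A/cm^2


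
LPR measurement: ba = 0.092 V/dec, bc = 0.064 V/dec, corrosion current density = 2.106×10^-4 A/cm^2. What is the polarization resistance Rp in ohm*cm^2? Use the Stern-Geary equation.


Apply the Stern-Geary equation: Rp = ba*bc / (2.303*icorr*(ba+bc))
ba*bc = 0.092*0.064 = 0.005888
ba+bc = 0.156; 2.303*icorr*(ba+bc) = 2.303*2.106×10^-4*0.156 = 7.5661841×10^-5
Rp = 0.005888 / 7.5661841×10^-5 = 77.8 ohm*cm^2

77.8 ohm*cm^2


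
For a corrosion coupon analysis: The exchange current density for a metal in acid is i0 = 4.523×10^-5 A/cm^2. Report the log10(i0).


i0 = 4.523×10^-5 A/cm^2
log10(i0) = -4.345

-4.345


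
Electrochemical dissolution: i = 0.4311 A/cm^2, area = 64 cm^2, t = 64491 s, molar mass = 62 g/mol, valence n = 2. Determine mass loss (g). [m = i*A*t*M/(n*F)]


Apply Faraday's law: m = i*A*t*M / (n*F)
Total charge passed Q = i*A*t = 0.4311*64*64491 = 1779332.4864 C
m = Q*M/(n*F) = 1779332.4864*62/(2*96485) = 571.6879 g

571.6879 g


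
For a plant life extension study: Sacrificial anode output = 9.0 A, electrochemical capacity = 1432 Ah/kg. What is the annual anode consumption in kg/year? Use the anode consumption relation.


Annual consumption = current * hours per year / capacity
Rate = 9.0 * 8760 / 1432 = 55.1 kg/year

55.1 kg/year


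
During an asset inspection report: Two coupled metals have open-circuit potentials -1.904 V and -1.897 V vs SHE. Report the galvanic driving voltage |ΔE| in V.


Driving voltage is the absolute potential difference.
|ΔE| = |-1.904 − (-1.897)| = 0.007 V

0.007 V


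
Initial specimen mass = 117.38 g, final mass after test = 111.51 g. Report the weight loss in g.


Weight loss = initial − final
WL = 117.38 − 111.51 = 5.87 g

5.87 g


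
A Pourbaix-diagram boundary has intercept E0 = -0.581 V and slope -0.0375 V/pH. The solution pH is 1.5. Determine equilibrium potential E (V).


Apply the Pourbaix line equation: E = E0 + slope*pH
E = -0.581 + (-0.0375)*1.5 = -0.581 + (-0.05625) = -0.63725 V
Rounded to 4 decimal places: E = -0.6373 V

-0.6373 V


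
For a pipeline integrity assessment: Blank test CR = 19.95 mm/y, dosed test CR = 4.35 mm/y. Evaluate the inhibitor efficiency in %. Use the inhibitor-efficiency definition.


Apply the inhibitor-efficiency definition: IE = (CR_blank − CR_inh)/CR_blank × 100
IE = (19.95 − 4.35) / 19.95 × 100
IE = 15.6 / 19.95 × 100 = 78.2 %

78.2 %


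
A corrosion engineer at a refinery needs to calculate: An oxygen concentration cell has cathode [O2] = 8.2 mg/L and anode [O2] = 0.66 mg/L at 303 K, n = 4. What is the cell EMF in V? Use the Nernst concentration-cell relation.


Apply the Nernst concentration-cell relation: E = (RT/nF)*ln(C_cathode/C_anode)
RT/nF = 8.314*303/(4*96485) = 0.00652729 V
ln(8.2/0.66) = 2.51965
E = 0.00652729 * 2.51965 = 0.01645 V

0.01645 V


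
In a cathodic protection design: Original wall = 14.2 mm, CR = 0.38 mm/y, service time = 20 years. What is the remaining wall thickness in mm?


Remaining wall = original − CR × time
t = 14.2 − 0.38*20 = 14.2 − 7.6 = 6.6 mm

6.6 mm


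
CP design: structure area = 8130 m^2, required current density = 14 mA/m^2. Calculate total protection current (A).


I = area * current density, then convert mA → A (÷1000)
I = 8130 * 14 / 1000 = 113.82 A

113.82 A


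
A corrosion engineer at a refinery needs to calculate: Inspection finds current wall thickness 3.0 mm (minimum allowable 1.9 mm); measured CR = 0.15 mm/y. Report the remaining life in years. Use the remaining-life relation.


Apply the remaining-life relation: RL = (t_current − t_min) / CR
RL = (3.0 − 1.9) / 0.15 = 1.1 / 0.15 = 7.3 years

7.3 years


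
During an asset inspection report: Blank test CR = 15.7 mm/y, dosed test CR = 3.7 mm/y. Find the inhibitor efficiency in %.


Apply the inhibitor-efficiency definition: IE = (CR_blank − CR_inh)/CR_blank × 100
IE = (15.7 − 3.7) / 15.7 × 100
IE = 12.0 / 15.7 × 100 = 76.4 %

76.4 %


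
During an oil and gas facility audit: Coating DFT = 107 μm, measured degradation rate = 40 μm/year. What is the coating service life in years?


Service life = thickness / degradation rate
Life = 107 / 40 = 2.7 years

2.7 years


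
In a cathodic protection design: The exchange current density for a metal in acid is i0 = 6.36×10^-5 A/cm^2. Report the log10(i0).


i0 = 6.36×10^-5 A/cm^2
log10(i0) = -4.197

-4.197


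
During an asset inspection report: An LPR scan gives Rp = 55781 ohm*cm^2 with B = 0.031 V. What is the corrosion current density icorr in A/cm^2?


Apply the Stern-Geary relation: icorr = B / Rp
icorr = 0.031 / 55781 = 5.557×10^-7 A/cm^2

5.557×10^-7 A/cm^2


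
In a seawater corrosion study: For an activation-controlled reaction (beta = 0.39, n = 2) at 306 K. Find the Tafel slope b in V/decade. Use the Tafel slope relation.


Apply the Tafel slope relation: b = 2.303*R*T/(beta*n*F)
Numerator: 2.303 * 8.314 * 306 = 5859.03
Denominator: 0.39 * 2 * 96485 = 75258.3
b = 5859.03 / 75258.3 = 0.078 V/decade

0.078 V/decade


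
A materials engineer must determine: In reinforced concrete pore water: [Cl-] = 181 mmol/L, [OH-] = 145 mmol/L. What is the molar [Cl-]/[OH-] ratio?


Threshold parameter = [Cl-] / [OH-] (molar basis; both in mmol/L, so units cancel)
Ratio = 181 / 145 = 1.25

1.25


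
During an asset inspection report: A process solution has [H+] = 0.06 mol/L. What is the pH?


pH = −log10[H+]
pH = −log10(0.06) = 1.22

1.22


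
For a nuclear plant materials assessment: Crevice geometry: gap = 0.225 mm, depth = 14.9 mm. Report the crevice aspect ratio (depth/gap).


Aspect ratio = depth / gap
Ratio = 14.9 / 0.225 = 66.2

66.2


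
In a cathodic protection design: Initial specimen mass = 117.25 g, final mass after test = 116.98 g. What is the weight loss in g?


Weight loss = initial − final
WL = 117.25 − 116.98 = 0.27 g

0.27 g


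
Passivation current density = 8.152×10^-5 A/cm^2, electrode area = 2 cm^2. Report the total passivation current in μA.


I = i_pass * A, then convert A → μA (×10^6)
I = 8.152×10^-5 * 2 * 10^6 = 163.04 μA

163.04 μA


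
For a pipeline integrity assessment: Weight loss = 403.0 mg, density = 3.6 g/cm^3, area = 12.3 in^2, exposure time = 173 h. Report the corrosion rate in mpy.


Apply the mpy weight-loss relation: CR = 534 * W / (D * A * T)
Numerator: 534 * 403.0 = 215202.0
Denominator: 3.6 * 12.3 * 173 = 7660.44
CR = 215202.0 / 7660.44 = 28.0926 mpy

28.0926 mpy


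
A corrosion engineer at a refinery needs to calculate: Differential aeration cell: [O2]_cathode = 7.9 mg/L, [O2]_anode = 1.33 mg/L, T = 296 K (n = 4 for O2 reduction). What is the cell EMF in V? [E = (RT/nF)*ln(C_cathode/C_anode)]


Apply the Nernst concentration-cell relation: E = (RT/nF)*ln(C_cathode/C_anode)
RT/nF = 8.314*296/(4*96485) = 0.00637649 V
ln(7.9/1.33) = 1.78168
E = 0.00637649 * 1.78168 = 0.01136 V

0.01136 V


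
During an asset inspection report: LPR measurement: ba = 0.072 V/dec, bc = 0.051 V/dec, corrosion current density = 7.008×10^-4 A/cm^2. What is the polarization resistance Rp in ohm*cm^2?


Apply the Stern-Geary equation: Rp = ba*bc / (2.303*icorr*(ba+bc))
ba*bc = 0.072*0.051 = 0.003672
ba+bc = 0.123; 2.303*icorr*(ba+bc) = 2.303*7.008×10^-4*0.123 = 1.9851492×10^-4
Rp = 0.003672 / 1.9851492×10^-4 = 18.5 ohm*cm^2

18.5 ohm*cm^2


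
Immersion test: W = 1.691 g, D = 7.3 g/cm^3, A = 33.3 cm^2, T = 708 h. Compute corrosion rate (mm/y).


Apply the mm/y weight-loss relation: CR = 87600 * W / (D * A * T)
Numerator: 87600 * 1.691 = 148131.6
Denominator: 7.3 * 33.3 * 708 = 172107.72
CR = 148131.6 / 172107.72 = 0.86069 mm/y

0.86069 mm/y


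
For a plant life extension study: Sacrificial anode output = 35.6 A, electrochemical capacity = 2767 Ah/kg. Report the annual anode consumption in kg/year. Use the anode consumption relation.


Annual consumption = current * hours per year / capacity
Rate = 35.6 * 8760 / 2767 = 112.7 kg/year

112.7 kg/year


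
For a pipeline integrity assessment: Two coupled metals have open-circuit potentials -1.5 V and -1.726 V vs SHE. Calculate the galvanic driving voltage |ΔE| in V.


Driving voltage is the absolute potential difference.
|ΔE| = |-1.5 − (-1.726)| = 0.226 V

0.226 V


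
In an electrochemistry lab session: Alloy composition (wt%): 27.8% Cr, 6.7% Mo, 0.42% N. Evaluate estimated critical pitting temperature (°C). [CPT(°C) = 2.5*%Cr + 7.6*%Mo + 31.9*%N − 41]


Apply the ASTM G48 empirical CPT estimate: CPT(°C) = 2.5*%Cr + 7.6*%Mo + 31.9*%N − 41
2.5*27.8 = 69.5; 7.6*6.7 = 50.92; 31.9*0.42 = 13.398
CPT = 69.5 + 50.92 + 13.398 − 41 = 92.818 °C
Rounded to 0.1 °C: CPT ≈ 92.8 °C

92.8 °C


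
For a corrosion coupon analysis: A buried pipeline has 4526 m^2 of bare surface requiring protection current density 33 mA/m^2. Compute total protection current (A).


I = area * current density, then convert mA → A (÷1000)
I = 4526 * 33 / 1000 = 149.36 A

149.36 A


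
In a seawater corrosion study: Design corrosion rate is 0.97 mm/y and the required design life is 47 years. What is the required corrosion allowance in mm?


Corrosion allowance = CR × design life
CA = 0.97 * 47 = 45.59 mm

45.59 mm


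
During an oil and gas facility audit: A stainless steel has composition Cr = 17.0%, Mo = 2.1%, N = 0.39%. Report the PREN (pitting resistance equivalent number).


Apply the PREN formula: PREN = Cr + 3.3*Mo + 16*N
PREN = 17.0 + 3.3*2.1 + 16*0.39
PREN = 17.0 + 6.93 + 6.24 = 30.17

30.17


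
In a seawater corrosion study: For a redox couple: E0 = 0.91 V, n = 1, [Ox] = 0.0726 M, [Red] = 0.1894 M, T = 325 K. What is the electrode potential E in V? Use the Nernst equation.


Apply the Nernst equation: E = E0 + (RT/nF)*ln([Ox]/[Red])
Step 1: RT/nF = 8.314*325/(1*96485) = 0.02800487 V
Step 2: [Ox]/[Red] = 0.0726/0.1894 = 0.383316
Step 3: ln(0.383316) = -0.958896
Step 4: correction = 0.02800487 * -0.958896 = -0.0269 V
E = 0.91 + -0.0269 = 0.8831 V

0.8831 V


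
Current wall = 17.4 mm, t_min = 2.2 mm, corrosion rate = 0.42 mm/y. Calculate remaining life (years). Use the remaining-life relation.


Apply the remaining-life relation: RL = (t_current − t_min) / CR
RL = (17.4 − 2.2) / 0.42 = 15.2 / 0.42 = 36.2 years

36.2 years


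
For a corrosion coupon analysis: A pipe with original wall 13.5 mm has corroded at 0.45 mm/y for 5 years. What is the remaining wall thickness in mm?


Remaining wall = original − CR × time
t = 13.5 − 0.45*5 = 13.5 − 2.25 = 11.25 mm

11.25 mm


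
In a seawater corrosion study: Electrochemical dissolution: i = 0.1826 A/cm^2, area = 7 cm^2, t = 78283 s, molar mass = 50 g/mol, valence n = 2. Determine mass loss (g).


Apply Faraday's law: m = i*A*t*M / (n*F)
Total charge passed Q = i*A*t = 0.1826*7*78283 = 100061.3306 C
m = Q*M/(n*F) = 100061.3306*50/(2*96485) = 25.92665 g

25.92665 g


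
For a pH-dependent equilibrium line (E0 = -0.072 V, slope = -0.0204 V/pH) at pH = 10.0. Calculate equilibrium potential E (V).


Apply the Pourbaix line equation: E = E0 + slope*pH
E = -0.072 + (-0.0204)*10.0 = -0.072 + (-0.204) = -0.276 V
Rounded to 3 decimal places: E = -0.276 V

-0.276 V


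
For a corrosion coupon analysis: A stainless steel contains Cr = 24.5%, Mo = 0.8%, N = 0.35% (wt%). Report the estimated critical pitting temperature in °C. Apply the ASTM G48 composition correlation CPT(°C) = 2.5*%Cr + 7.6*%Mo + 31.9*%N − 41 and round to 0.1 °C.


Apply the ASTM G48 empirical CPT estimate: CPT(°C) = 2.5*%Cr + 7.6*%Mo + 31.9*%N − 41
2.5*24.5 = 61.25; 7.6*0.8 = 6.08; 31.9*0.35 = 11.165
CPT = 61.25 + 6.08 + 11.165 − 41 = 37.495 °C
Rounded to 0.1 °C: CPT ≈ 37.5 °C

37.5 °C


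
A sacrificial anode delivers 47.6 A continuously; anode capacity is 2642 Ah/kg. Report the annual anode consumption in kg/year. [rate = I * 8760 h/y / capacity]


Annual consumption = current * hours per year / capacity
Rate = 47.6 * 8760 / 2642 = 157.8 kg/year

157.8 kg/year


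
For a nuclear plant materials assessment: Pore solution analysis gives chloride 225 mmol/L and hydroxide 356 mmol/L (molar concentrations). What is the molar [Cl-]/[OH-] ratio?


Threshold parameter = [Cl-] / [OH-] (molar basis; both in mmol/L, so units cancel)
Ratio = 225 / 356 = 0.63

0.63


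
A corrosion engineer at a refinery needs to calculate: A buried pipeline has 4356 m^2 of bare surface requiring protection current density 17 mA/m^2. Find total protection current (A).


I = area * current density, then convert mA → A (÷1000)
I = 4356 * 17 / 1000 = 74.05 A

74.05 A


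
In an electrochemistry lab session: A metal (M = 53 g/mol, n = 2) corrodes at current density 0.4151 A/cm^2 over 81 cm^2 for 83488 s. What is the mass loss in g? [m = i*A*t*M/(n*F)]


Apply Faraday's law: m = i*A*t*M / (n*F)
Total charge passed Q = i*A*t = 0.4151*81*83488 = 2807125.3728 C
m = Q*M/(n*F) = 2807125.3728*53/(2*96485) = 770.9885 g

770.9885 g


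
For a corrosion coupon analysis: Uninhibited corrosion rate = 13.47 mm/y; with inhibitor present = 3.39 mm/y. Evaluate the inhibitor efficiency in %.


Apply the inhibitor-efficiency definition: IE = (CR_blank − CR_inh)/CR_blank × 100
IE = (13.47 − 3.39) / 13.47 × 100
IE = 10.08 / 13.47 × 100 = 74.8 %

74.8 %


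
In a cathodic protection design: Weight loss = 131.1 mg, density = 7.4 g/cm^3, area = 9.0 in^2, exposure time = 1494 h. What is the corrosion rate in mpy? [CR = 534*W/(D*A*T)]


Apply the mpy weight-loss relation: CR = 534 * W / (D * A * T)
Numerator: 534 * 131.1 = 70007.4
Denominator: 7.4 * 9.0 * 1494 = 99500.4
CR = 70007.4 / 99500.4 = 0.7036 mpy

0.7036 mpy


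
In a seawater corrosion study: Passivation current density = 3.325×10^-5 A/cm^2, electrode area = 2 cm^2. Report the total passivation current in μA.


I = i_pass * A, then convert A → μA (×10^6)
I = 3.325×10^-5 * 2 * 10^6 = 66.5 μA

66.5 μA


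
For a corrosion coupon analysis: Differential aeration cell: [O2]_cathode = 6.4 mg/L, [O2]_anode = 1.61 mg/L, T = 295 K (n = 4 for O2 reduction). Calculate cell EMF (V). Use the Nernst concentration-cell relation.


Apply the Nernst concentration-cell relation: E = (RT/nF)*ln(C_cathode/C_anode)
RT/nF = 8.314*295/(4*96485) = 0.00635495 V
ln(6.4/1.61) = 1.38006
E = 0.00635495 * 1.38006 = 0.00877 V

0.00877 V


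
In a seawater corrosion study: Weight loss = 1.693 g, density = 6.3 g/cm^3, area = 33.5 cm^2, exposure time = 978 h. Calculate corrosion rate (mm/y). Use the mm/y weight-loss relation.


Apply the mm/y weight-loss relation: CR = 87600 * W / (D * A * T)
Numerator: 87600 * 1.693 = 148306.8
Denominator: 6.3 * 33.5 * 978 = 206406.9
CR = 148306.8 / 206406.9 = 0.7185 mm/y

0.7185 mm/y


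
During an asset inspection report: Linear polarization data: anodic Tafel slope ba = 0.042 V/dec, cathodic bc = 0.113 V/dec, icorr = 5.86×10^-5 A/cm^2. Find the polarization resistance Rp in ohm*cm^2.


Apply the Stern-Geary equation: Rp = ba*bc / (2.303*icorr*(ba+bc))
ba*bc = 0.042*0.113 = 0.004746
ba+bc = 0.155; 2.303*icorr*(ba+bc) = 2.303*5.86×10^-5*0.155 = 2.0918149×10^-5
Rp = 0.004746 / 2.0918149×10^-5 = 226.9 ohm*cm^2

226.9 ohm*cm^2


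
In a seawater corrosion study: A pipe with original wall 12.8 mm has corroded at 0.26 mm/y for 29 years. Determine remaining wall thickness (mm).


Remaining wall = original − CR × time
t = 12.8 − 0.26*29 = 12.8 − 7.54 = 5.26 mm

5.26 mm


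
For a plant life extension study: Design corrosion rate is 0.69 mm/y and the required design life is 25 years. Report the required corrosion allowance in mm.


Corrosion allowance = CR × design life
CA = 0.69 * 25 = 17.25 mm

17.25 mm


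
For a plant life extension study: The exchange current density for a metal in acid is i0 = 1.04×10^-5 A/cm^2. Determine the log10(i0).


i0 = 1.04×10^-5 A/cm^2
log10(i0) = -4.983

-4.983


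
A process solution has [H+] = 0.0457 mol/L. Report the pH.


pH = −log10[H+]
pH = −log10(0.0457) = 1.34

1.34


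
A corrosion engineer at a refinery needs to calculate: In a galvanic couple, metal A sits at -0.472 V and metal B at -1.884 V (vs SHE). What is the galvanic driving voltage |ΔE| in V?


Driving voltage is the absolute potential difference.
|ΔE| = |-0.472 − (-1.884)| = 1.412 V

1.412 V


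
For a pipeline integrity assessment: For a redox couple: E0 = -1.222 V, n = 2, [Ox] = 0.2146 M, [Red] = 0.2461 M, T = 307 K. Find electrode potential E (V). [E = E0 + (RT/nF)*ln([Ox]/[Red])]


Apply the Nernst equation: E = E0 + (RT/nF)*ln([Ox]/[Red])
Step 1: RT/nF = 8.314*307/(2*96485) = 0.01322692 V
Step 2: [Ox]/[Red] = 0.2146/0.2461 = 0.872003
Step 3: ln(0.872003) = -0.136962
Step 4: correction = 0.01322692 * -0.136962 = -0.0018 V
E = -1.222 + -0.0018 = -1.2238 V

-1.2238 V


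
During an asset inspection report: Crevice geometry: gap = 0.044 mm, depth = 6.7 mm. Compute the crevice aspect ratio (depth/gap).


Aspect ratio = depth / gap
Ratio = 6.7 / 0.044 = 152.3

152.3


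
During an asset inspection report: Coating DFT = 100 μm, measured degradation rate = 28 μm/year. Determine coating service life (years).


Service life = thickness / degradation rate
Life = 100 / 28 = 3.6 years

3.6 years


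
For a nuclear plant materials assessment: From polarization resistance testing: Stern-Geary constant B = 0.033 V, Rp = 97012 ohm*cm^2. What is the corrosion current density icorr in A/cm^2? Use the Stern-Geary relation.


Apply the Stern-Geary relation: icorr = B / Rp
icorr = 0.033 / 97012 = 3.402×10^-7 A/cm^2

3.402×10^-7 A/cm^2


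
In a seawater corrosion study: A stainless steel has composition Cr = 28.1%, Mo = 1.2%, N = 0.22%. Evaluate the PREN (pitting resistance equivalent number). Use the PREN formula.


Apply the PREN formula: PREN = Cr + 3.3*Mo + 16*N
PREN = 28.1 + 3.3*1.2 + 16*0.22
PREN = 28.1 + 3.96 + 3.52 = 35.58

35.58


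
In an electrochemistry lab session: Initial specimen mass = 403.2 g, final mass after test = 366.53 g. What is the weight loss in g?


Weight loss = initial − final
WL = 403.2 − 366.53 = 36.67 g

36.67 g


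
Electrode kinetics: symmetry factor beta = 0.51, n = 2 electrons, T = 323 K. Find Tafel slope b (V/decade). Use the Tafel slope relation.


Apply the Tafel slope relation: b = 2.303*R*T/(beta*n*F)
Numerator: 2.303 * 8.314 * 323 = 6184.53
Denominator: 0.51 * 2 * 96485 = 98414.7
b = 6184.53 / 98414.7 = 0.063 V/decade

0.063 V/decade


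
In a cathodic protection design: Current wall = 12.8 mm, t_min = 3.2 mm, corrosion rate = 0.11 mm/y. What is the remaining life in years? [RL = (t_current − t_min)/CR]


Apply the remaining-life relation: RL = (t_current − t_min) / CR
RL = (12.8 − 3.2) / 0.11 = 9.6 / 0.11 = 87.3 years

87.3 years


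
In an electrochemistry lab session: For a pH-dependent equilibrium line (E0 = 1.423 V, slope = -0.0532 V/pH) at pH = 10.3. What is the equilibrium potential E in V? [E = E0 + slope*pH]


Apply the Pourbaix line equation: E = E0 + slope*pH
E = 1.423 + (-0.0532)*10.3 = 1.423 + (-0.54796) = 0.87504 V
Rounded to 4 decimal places: E = 0.8750 V

0.8750 V


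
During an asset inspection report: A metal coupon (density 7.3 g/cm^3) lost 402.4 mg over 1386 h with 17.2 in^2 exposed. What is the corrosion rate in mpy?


Apply the mpy weight-loss relation: CR = 534 * W / (D * A * T)
Numerator: 534 * 402.4 = 214881.6
Denominator: 7.3 * 17.2 * 1386 = 174026.16
CR = 214881.6 / 174026.16 = 1.23477 mpy

1.23477 mpy


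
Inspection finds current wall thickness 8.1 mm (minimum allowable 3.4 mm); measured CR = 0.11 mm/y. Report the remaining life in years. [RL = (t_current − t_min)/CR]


Apply the remaining-life relation: RL = (t_current − t_min) / CR
RL = (8.1 − 3.4) / 0.11 = 4.7 / 0.11 = 42.7 years

42.7 years


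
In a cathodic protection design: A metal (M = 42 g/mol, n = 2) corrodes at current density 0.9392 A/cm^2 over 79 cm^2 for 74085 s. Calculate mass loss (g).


Apply Faraday's law: m = i*A*t*M / (n*F)
Total charge passed Q = i*A*t = 0.9392*79*74085 = 5496869.928 C
m = Q*M/(n*F) = 5496869.928*42/(2*96485) = 1196.396 g

1196.396 g


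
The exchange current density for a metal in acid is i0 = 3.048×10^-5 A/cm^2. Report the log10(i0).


i0 = 3.048×10^-5 A/cm^2
log10(i0) = -4.516

-4.516


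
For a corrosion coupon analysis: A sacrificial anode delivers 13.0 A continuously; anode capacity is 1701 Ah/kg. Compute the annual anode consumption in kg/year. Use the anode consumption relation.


Annual consumption = current * hours per year / capacity
Rate = 13.0 * 8760 / 1701 = 66.9 kg/year

66.9 kg/year


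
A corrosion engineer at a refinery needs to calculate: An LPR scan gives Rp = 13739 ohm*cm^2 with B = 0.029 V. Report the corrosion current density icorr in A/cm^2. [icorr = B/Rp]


Apply the Stern-Geary relation: icorr = B / Rp
icorr = 0.029 / 13739 = 2.111×10^-6 A/cm^2

2.111×10^-6 A/cm^2


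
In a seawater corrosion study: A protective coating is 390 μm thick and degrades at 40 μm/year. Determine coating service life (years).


Service life = thickness / degradation rate
Life = 390 / 40 = 9.8 years

9.8 years


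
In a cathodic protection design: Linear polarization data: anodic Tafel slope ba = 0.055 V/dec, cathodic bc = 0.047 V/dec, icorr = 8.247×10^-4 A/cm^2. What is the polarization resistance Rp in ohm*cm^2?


Apply the Stern-Geary equation: Rp = ba*bc / (2.303*icorr*(ba+bc))
ba*bc = 0.055*0.047 = 0.002585
ba+bc = 0.102; 2.303*icorr*(ba+bc) = 2.303*8.247×10^-4*0.102 = 1.9372698×10^-4
Rp = 0.002585 / 1.9372698×10^-4 = 13.34 ohm*cm^2

13.34 ohm*cm^2
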